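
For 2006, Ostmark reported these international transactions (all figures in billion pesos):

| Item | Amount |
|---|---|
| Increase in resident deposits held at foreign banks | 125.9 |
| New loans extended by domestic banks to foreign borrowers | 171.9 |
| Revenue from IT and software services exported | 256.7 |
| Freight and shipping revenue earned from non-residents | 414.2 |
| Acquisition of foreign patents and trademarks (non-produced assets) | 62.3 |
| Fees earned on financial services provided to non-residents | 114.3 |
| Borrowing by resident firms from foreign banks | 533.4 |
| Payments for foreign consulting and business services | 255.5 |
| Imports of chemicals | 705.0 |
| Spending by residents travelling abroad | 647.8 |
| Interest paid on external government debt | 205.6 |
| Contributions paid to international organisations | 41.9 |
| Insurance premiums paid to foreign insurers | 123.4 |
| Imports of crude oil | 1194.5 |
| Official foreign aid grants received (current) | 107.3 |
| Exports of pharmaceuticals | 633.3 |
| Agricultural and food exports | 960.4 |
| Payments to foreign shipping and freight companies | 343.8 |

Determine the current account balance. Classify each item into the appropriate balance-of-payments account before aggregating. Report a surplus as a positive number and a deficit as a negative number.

-1031.3

Goods: 960.4 - 1194.5 - 705.0 + 633.3 = -305.8
Services: 414.2 - 343.8 - 255.5 + 256.7 - 123.4 + 114.3 - 647.8 = -585.3
Primary income: -205.6
Secondary income: -41.9 + 107.3 = 65.4
Current account = (-305.8) + (-585.3) + (-205.6) + 65.4 = -1031.3
(Excluded from the current account — financial account: increase in resident deposits held at foreign banks 125.9, new loans extended by domestic banks to foreign borrowers 171.9, borrowing by resident firms from foreign banks 533.4; capital account: acquisition of foreign patents and trademarks (non-produced assets) 62.3.)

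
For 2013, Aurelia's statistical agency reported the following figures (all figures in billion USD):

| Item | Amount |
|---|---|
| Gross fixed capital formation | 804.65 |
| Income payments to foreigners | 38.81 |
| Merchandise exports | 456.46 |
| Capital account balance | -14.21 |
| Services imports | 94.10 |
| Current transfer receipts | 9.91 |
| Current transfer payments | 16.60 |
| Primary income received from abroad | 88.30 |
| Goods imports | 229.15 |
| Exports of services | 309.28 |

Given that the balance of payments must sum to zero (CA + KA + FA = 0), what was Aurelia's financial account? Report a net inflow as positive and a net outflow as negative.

-471.08

Goods balance = 456.46 - 229.15 = 227.31
Services balance = 309.28 - 94.10 = 215.18
Trade balance (goods + services) = 227.31 + 215.18 = 442.49
Net primary income = 88.30 - 38.81 = 49.49
Net secondary income = 9.91 - 16.60 = -6.69
Current account = 442.49 + 49.49 + (-6.69) = 485.29
Financial account = -(485.29 + (-14.21)) = -471.08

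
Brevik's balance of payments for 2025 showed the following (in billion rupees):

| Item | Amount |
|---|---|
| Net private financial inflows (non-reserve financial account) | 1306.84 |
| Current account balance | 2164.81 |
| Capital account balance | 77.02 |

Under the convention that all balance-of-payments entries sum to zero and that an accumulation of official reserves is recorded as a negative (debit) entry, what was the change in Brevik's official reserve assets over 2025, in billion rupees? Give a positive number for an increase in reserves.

Official reserve transactions balance = -(2164.81 + 77.02 + 1306.84) = -3548.67
An accumulation of reserves is recorded as a debit (negative entry), so the change in the stock of reserves is the negative of that balance.
Change in official reserves = -(-3548.67) = 3548.67

3548.67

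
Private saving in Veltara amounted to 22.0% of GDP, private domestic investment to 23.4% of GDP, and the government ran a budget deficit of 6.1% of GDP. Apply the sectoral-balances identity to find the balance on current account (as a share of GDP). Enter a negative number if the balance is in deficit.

By the sectoral-balances identity, CA = (S_private - I) + (T - G).
Private balance = 22.0 - 23.4 = -1.4
Government balance (T - G) = -6.1
CA = -1.4 + (-6.1) = -7.5

-7.5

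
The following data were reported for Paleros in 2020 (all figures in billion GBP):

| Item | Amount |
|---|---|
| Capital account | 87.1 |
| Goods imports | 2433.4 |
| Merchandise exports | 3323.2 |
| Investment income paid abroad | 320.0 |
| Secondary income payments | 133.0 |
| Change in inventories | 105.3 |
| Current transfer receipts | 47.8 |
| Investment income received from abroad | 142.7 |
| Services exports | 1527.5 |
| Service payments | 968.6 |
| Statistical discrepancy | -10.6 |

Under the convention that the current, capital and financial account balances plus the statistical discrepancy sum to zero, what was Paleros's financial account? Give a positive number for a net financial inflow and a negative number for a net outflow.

-1262.7

Goods balance = 3323.2 - 2433.4 = 889.8
Services balance = 1527.5 - 968.6 = 558.9
Trade balance (goods + services) = 889.8 + 558.9 = 1448.7
Net primary income = 142.7 - 320.0 = -177.3
Net secondary income = 47.8 - 133.0 = -85.2
Current account = 1448.7 + (-177.3) + (-85.2) = 1186.2
Financial account = -(1186.2 + 87.1 + (-10.6)) = -1262.7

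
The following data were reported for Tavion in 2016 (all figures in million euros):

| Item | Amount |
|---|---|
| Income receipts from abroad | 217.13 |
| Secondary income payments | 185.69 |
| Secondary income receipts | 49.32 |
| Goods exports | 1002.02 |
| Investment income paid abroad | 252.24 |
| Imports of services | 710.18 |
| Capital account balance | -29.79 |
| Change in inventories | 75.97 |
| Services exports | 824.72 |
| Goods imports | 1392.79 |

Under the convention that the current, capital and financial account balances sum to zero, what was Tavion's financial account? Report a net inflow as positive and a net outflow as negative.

Goods balance = 1002.02 - 1392.79 = -390.77
Services balance = 824.72 - 710.18 = 114.54
Trade balance (goods + services) = -390.77 + 114.54 = -276.23
Net primary income = 217.13 - 252.24 = -35.11
Net secondary income = 49.32 - 185.69 = -136.37
Current account = -276.23 + (-35.11) + (-136.37) = -447.71
Financial account = -(-447.71 + (-29.79)) = 477.50

477.50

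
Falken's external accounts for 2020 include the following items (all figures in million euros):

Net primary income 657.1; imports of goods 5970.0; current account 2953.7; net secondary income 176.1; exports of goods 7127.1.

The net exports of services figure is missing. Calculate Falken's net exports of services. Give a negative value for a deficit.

963.4

Current account = goods balance + services balance + net primary income + net secondary income
Sum of the known components = 1990.3
Net exports of services = CA - (known components) = 2953.7 - 1990.3 = 963.4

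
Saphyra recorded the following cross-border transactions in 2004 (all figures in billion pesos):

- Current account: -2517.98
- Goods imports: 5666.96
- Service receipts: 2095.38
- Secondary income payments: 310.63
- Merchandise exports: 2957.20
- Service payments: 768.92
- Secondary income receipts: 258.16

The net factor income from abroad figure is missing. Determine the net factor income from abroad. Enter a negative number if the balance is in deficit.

-1082.21

Current account = goods balance + services balance + net primary income + net secondary income
Sum of the known components = -1435.77
Net factor income from abroad = CA - (known components) = -2517.98 - (-1435.77) = -1082.21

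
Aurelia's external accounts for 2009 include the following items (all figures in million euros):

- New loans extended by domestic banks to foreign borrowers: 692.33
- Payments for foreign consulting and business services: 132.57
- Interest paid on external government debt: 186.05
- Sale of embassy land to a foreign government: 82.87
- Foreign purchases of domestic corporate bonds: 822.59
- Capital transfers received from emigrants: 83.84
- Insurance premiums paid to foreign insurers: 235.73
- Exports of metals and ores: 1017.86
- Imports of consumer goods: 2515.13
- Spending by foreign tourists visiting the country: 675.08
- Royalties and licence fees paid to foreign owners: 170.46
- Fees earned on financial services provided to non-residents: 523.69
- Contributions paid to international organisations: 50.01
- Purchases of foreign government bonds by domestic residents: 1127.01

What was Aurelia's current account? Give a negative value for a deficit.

-1073.32

Goods: -2515.13 + 1017.86 = -1497.27
Services: 675.08 - 132.57 + 523.69 - 170.46 - 235.73 = 660.01
Primary income: -186.05
Secondary income: -50.01
Current account = (-1497.27) + 660.01 + (-186.05) + (-50.01) = -1073.32
(Excluded from the current account — financial account: new loans extended by domestic banks to foreign borrowers 692.33, foreign purchases of domestic corporate bonds 822.59, purchases of foreign government bonds by domestic residents 1127.01; capital account: sale of embassy land to a foreign government 82.87, capital transfers received from emigrants 83.84.)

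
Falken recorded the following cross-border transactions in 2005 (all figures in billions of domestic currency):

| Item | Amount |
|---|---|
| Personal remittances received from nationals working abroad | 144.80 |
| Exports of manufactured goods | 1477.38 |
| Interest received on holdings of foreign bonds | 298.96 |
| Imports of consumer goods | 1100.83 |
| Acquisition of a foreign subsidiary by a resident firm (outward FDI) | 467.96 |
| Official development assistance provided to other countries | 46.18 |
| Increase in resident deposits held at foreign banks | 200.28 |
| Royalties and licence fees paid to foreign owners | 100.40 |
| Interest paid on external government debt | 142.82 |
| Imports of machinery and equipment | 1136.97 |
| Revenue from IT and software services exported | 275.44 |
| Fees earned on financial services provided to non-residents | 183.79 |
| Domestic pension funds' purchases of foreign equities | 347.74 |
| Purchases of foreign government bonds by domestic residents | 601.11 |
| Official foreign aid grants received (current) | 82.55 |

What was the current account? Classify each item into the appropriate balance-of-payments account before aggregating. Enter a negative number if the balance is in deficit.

Goods: -1100.83 - 1136.97 + 1477.38 = -760.42
Services: 275.44 - 100.40 + 183.79 = 358.83
Primary income: -142.82 + 298.96 = 156.14
Secondary income: -46.18 + 144.80 + 82.55 = 181.17
Current account = (-760.42) + 358.83 + 156.14 + 181.17 = -64.28
(Excluded from the current account — financial account: acquisition of a foreign subsidiary by a resident firm (outward FDI) 467.96, increase in resident deposits held at foreign banks 200.28, domestic pension funds' purchases of foreign equities 347.74, purchases of foreign government bonds by domestic residents 601.11.)

-64.28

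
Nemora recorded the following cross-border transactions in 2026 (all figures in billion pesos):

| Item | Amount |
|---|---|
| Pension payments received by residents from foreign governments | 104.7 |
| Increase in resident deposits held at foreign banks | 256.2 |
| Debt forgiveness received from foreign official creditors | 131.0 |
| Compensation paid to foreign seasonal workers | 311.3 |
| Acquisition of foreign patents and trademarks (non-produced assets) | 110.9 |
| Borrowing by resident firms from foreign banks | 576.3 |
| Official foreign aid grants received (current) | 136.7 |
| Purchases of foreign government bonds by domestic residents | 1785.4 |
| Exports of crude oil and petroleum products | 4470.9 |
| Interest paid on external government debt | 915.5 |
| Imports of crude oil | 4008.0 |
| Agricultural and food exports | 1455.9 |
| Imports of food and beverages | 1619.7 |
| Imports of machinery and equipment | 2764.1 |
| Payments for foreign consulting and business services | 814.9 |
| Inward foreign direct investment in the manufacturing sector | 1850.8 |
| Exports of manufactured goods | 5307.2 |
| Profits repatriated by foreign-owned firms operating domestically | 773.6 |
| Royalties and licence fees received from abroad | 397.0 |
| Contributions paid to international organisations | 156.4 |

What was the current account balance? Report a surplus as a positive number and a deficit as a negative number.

Goods: -1619.7 + 5307.2 + 4470.9 - 2764.1 + 1455.9 - 4008.0 = 2842.2
Services: 397.0 - 814.9 = -417.9
Primary income: -311.3 - 773.6 - 915.5 = -2000.4
Secondary income: 136.7 + 104.7 - 156.4 = 85.0
Current account = 2842.2 + (-417.9) + (-2000.4) + 85.0 = 508.9
(Excluded from the current account — financial account: increase in resident deposits held at foreign banks 256.2, borrowing by resident firms from foreign banks 576.3, purchases of foreign government bonds by domestic residents 1785.4, inward foreign direct investment in the manufacturing sector 1850.8; capital account: debt forgiveness received from foreign official creditors 131.0, acquisition of foreign patents and trademarks (non-produced assets) 110.9.)

508.9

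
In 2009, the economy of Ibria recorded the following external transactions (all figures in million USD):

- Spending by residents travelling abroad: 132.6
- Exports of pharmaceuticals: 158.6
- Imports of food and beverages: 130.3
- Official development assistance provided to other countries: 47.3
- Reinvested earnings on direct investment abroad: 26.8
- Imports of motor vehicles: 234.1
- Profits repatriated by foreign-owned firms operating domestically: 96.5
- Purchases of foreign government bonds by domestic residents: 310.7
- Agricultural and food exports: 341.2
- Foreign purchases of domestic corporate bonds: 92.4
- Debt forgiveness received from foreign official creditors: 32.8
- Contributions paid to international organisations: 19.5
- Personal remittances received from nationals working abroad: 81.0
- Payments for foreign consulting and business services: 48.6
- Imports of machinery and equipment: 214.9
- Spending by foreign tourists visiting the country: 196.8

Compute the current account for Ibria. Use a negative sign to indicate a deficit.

-119.4

Goods: 158.6 - 234.1 - 130.3 + 341.2 - 214.9 = -79.5
Services: -132.6 - 48.6 + 196.8 = 15.6
Primary income: 26.8 - 96.5 = -69.7
Secondary income: -47.3 + 81.0 - 19.5 = 14.2
Current account = (-79.5) + 15.6 + (-69.7) + 14.2 = -119.4
(Excluded from the current account — financial account: purchases of foreign government bonds by domestic residents 310.7, foreign purchases of domestic corporate bonds 92.4; capital account: debt forgiveness received from foreign official creditors 32.8.)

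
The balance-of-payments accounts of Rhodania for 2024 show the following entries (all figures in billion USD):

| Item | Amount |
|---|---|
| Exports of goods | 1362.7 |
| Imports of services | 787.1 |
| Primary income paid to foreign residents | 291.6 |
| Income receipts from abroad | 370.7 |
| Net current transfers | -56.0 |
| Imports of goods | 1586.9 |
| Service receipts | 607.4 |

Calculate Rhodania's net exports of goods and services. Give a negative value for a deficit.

Goods balance = 1362.7 - 1586.9 = -224.2
Services balance = 607.4 - 787.1 = -179.7
Trade balance (goods + services) = -224.2 + (-179.7) = -403.9

-403.9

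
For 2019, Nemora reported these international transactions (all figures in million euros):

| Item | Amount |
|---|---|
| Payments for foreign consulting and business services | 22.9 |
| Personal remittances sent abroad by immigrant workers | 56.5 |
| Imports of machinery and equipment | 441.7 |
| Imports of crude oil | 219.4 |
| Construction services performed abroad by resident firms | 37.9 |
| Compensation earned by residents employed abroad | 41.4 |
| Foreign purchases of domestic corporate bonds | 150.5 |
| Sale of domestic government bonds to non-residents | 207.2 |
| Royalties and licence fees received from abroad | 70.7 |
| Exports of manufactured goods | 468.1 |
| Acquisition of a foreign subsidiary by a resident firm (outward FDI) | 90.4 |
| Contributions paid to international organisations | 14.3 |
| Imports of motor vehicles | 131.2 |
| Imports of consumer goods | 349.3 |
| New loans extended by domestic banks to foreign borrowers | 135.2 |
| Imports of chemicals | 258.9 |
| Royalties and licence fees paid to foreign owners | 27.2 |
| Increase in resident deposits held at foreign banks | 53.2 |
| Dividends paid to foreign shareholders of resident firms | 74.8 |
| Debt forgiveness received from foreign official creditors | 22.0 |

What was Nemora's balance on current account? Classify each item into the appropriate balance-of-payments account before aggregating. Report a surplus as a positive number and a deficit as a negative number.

Goods: 468.1 - 258.9 - 219.4 - 131.2 - 441.7 - 349.3 = -932.4
Services: 37.9 + 70.7 - 27.2 - 22.9 = 58.5
Primary income: 41.4 - 74.8 = -33.4
Secondary income: -56.5 - 14.3 = -70.8
Current account = (-932.4) + 58.5 + (-33.4) + (-70.8) = -978.1
(Excluded from the current account — financial account: foreign purchases of domestic corporate bonds 150.5, sale of domestic government bonds to non-residents 207.2, acquisition of a foreign subsidiary by a resident firm (outward FDI) 90.4, new loans extended by domestic banks to foreign borrowers 135.2, increase in resident deposits held at foreign banks 53.2; capital account: debt forgiveness received from foreign official creditors 22.0.)

-978.1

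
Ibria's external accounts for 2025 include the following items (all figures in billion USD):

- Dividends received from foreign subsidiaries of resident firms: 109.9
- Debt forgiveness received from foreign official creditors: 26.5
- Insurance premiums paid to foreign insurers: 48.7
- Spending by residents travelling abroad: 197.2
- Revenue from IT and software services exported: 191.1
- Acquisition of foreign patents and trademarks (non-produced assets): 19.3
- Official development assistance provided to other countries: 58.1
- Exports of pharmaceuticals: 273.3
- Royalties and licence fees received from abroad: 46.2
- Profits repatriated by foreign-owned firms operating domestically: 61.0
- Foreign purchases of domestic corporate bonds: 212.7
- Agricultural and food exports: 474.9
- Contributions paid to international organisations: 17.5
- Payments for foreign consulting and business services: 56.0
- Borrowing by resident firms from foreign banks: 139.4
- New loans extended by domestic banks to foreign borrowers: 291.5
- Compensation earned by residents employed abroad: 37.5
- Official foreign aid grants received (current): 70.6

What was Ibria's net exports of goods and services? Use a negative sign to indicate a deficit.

Goods: 474.9 + 273.3 = 748.2
Services: 191.1 - 197.2 - 56.0 + 46.2 - 48.7 = -64.6
Trade balance = 748.2 + (-64.6) = 683.6
(Excluded from the trade balance — primary income: dividends received from foreign subsidiaries of resident firms 109.9, profits repatriated by foreign-owned firms operating domestically 61.0, compensation earned by residents employed abroad 37.5; capital account: debt forgiveness received from foreign official creditors 26.5, acquisition of foreign patents and trademarks (non-produced assets) 19.3; secondary income: official development assistance provided to other countries 58.1, contributions paid to international organisations 17.5, official foreign aid grants received (current) 70.6; financial account: foreign purchases of domestic corporate bonds 212.7, borrowing by resident firms from foreign banks 139.4, new loans extended by domestic banks to foreign borrowers 291.5.)

683.6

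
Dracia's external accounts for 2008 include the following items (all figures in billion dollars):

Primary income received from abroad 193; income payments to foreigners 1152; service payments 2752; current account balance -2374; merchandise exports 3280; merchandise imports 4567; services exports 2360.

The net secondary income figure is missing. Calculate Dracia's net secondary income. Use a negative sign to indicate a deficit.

264

Current account = goods balance + services balance + net primary income + net secondary income
Sum of the known components = -2638
Net secondary income = CA - (known components) = -2374 - (-2638) = 264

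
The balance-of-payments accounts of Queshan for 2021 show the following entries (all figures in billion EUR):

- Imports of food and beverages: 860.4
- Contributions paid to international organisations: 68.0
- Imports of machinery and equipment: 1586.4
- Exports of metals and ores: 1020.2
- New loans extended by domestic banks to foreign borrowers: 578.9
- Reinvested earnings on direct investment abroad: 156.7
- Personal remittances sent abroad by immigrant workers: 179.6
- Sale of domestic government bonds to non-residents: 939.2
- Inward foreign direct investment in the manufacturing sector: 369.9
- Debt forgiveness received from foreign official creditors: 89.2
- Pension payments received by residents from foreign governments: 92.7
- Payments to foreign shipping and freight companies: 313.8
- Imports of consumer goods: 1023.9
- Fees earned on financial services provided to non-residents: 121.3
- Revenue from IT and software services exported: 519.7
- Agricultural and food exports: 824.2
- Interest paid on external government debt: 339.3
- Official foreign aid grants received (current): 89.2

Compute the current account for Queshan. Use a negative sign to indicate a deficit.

Goods: -1023.9 + 1020.2 - 1586.4 + 824.2 - 860.4 = -1626.3
Services: -313.8 + 519.7 + 121.3 = 327.2
Primary income: -339.3 + 156.7 = -182.6
Secondary income: 92.7 + 89.2 - 68.0 - 179.6 = -65.7
Current account = (-1626.3) + 327.2 + (-182.6) + (-65.7) = -1547.4
(Excluded from the current account — financial account: new loans extended by domestic banks to foreign borrowers 578.9, sale of domestic government bonds to non-residents 939.2, inward foreign direct investment in the manufacturing sector 369.9; capital account: debt forgiveness received from foreign official creditors 89.2.)

-1547.4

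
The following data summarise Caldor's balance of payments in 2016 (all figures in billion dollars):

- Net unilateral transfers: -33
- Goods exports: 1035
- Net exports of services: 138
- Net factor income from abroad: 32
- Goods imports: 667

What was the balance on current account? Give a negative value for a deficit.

Goods balance = 1035 - 667 = 368
Services balance = 138
Trade balance (goods + services) = 368 + 138 = 506
Net primary income = 32
Net secondary income = -33
Current account = 506 + 32 + (-33) = 505

505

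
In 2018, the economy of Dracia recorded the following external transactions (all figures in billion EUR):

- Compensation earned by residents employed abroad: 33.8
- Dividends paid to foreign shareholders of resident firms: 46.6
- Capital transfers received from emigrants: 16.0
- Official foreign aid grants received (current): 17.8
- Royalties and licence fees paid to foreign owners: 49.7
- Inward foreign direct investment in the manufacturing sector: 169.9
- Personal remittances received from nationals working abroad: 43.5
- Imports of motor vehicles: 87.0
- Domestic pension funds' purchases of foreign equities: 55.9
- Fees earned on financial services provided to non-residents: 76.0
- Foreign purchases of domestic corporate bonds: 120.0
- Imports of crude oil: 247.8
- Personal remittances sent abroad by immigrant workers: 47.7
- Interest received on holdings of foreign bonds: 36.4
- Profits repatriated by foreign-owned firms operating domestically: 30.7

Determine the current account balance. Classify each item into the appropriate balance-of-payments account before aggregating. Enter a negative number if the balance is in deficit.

-302.0

Goods: -87.0 - 247.8 = -334.8
Services: 76.0 - 49.7 = 26.3
Primary income: 33.8 + 36.4 - 30.7 - 46.6 = -7.1
Secondary income: -47.7 + 43.5 + 17.8 = 13.6
Current account = (-334.8) + 26.3 + (-7.1) + 13.6 = -302.0
(Excluded from the current account — capital account: capital transfers received from emigrants 16.0; financial account: inward foreign direct investment in the manufacturing sector 169.9, domestic pension funds' purchases of foreign equities 55.9, foreign purchases of domestic corporate bonds 120.0.)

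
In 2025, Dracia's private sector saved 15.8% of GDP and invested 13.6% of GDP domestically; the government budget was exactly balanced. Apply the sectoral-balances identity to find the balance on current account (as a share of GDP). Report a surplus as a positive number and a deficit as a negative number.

2.2

By the sectoral-balances identity, CA = (S_private - I) + (T - G).
Private balance = 15.8 - 13.6 = 2.2
Government balance (T - G) = 0
CA = 2.2 + -0.0 = 2.2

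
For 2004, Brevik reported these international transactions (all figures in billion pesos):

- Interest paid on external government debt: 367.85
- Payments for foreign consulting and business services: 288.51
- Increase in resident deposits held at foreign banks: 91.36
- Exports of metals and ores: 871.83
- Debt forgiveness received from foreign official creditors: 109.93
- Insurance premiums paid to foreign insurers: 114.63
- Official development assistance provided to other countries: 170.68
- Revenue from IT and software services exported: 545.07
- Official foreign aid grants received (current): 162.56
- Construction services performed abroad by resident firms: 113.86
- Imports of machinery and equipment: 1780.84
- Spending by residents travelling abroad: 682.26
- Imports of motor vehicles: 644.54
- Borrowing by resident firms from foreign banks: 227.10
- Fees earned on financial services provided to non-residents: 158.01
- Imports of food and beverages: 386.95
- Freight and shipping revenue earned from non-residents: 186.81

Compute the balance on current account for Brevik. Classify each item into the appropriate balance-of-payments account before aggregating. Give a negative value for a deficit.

-2398.12

Goods: -1780.84 + 871.83 - 644.54 - 386.95 = -1940.50
Services: 545.07 - 114.63 + 158.01 - 682.26 - 288.51 + 186.81 + 113.86 = -81.65
Primary income: -367.85
Secondary income: 162.56 - 170.68 = -8.12
Current account = (-1940.50) + (-81.65) + (-367.85) + (-8.12) = -2398.12
(Excluded from the current account — financial account: increase in resident deposits held at foreign banks 91.36, borrowing by resident firms from foreign banks 227.10; capital account: debt forgiveness received from foreign official creditors 109.93.)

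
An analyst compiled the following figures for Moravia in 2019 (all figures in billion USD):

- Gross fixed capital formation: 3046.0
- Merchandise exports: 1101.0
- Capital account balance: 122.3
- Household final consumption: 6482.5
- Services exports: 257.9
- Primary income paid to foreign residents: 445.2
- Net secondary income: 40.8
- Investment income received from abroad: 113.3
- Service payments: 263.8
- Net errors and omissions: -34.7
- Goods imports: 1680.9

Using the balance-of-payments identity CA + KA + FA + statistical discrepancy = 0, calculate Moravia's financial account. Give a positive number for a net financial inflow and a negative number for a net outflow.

Goods balance = 1101.0 - 1680.9 = -579.9
Services balance = 257.9 - 263.8 = -5.9
Trade balance (goods + services) = -579.9 + (-5.9) = -585.8
Net primary income = 113.3 - 445.2 = -331.9
Net secondary income = 40.8
Current account = -585.8 + (-331.9) + 40.8 = -876.9
Financial account = -(-876.9 + 122.3 + (-34.7)) = 789.3

789.3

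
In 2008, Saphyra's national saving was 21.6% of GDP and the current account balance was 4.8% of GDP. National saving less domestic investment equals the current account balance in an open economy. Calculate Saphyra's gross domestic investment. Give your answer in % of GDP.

16.8

I = S - CA = 21.6 - 4.8 = 16.8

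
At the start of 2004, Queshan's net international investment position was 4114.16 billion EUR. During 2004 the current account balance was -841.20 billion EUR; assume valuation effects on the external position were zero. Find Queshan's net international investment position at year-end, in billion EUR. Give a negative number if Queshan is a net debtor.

3272.96

With no valuation effects, change in NIIP = current account = -841.20
End-of-year NIIP = 4114.16 + (-841.20) = 3272.96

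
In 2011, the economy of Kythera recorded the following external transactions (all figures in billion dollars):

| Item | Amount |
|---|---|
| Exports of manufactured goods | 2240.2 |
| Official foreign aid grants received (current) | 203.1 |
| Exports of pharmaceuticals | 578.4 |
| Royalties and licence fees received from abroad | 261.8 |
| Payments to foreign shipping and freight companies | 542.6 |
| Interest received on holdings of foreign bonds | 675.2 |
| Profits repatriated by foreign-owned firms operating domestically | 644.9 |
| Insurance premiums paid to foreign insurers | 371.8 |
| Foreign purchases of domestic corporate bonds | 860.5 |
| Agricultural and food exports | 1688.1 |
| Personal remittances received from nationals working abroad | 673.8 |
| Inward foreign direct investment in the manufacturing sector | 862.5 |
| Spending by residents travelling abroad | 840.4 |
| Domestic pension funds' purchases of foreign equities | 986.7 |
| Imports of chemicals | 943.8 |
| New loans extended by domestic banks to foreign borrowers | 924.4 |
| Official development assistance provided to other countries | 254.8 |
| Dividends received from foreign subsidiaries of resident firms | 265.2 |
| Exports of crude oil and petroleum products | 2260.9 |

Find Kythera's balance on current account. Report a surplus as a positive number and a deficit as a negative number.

5248.4

Goods: 2240.2 + 1688.1 - 943.8 + 2260.9 + 578.4 = 5823.8
Services: 261.8 - 371.8 - 840.4 - 542.6 = -1493.0
Primary income: -644.9 + 265.2 + 675.2 = 295.5
Secondary income: -254.8 + 673.8 + 203.1 = 622.1
Current account = 5823.8 + (-1493.0) + 295.5 + 622.1 = 5248.4
(Excluded from the current account — financial account: foreign purchases of domestic corporate bonds 860.5, inward foreign direct investment in the manufacturing sector 862.5, domestic pension funds' purchases of foreign equities 986.7, new loans extended by domestic banks to foreign borrowers 924.4.)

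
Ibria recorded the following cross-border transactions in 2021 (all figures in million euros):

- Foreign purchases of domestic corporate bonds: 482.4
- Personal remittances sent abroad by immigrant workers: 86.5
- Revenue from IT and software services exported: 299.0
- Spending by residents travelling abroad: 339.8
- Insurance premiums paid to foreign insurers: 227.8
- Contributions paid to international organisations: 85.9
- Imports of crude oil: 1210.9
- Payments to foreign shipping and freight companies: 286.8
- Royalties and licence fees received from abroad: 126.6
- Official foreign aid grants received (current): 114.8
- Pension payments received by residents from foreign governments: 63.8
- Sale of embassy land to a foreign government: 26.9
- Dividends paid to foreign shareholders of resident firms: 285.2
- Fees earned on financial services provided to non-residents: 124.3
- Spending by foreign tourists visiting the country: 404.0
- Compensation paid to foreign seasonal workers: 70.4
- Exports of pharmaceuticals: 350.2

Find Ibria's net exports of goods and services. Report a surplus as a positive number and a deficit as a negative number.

-761.2

Goods: -1210.9 + 350.2 = -860.7
Services: -227.8 + 299.0 - 339.8 + 126.6 + 404.0 + 124.3 - 286.8 = 99.5
Trade balance = -860.7 + 99.5 = -761.2
(Excluded from the trade balance — financial account: foreign purchases of domestic corporate bonds 482.4; secondary income: personal remittances sent abroad by immigrant workers 86.5, contributions paid to international organisations 85.9, official foreign aid grants received (current) 114.8, pension payments received by residents from foreign governments 63.8; capital account: sale of embassy land to a foreign government 26.9; primary income: dividends paid to foreign shareholders of resident firms 285.2, compensation paid to foreign seasonal workers 70.4.)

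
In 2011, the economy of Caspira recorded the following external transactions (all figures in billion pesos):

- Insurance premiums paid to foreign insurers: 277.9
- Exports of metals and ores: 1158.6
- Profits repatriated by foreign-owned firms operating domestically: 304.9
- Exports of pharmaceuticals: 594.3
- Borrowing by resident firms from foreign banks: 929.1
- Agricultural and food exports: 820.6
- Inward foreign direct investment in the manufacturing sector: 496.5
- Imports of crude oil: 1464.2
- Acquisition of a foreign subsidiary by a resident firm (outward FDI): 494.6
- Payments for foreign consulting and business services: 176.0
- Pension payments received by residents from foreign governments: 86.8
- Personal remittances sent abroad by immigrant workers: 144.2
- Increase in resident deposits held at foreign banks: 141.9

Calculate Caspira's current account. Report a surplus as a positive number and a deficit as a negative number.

293.1

Goods: -1464.2 + 820.6 + 1158.6 + 594.3 = 1109.3
Services: -176.0 - 277.9 = -453.9
Primary income: -304.9
Secondary income: 86.8 - 144.2 = -57.4
Current account = 1109.3 + (-453.9) + (-304.9) + (-57.4) = 293.1
(Excluded from the current account — financial account: borrowing by resident firms from foreign banks 929.1, inward foreign direct investment in the manufacturing sector 496.5, acquisition of a foreign subsidiary by a resident firm (outward FDI) 494.6, increase in resident deposits held at foreign banks 141.9.)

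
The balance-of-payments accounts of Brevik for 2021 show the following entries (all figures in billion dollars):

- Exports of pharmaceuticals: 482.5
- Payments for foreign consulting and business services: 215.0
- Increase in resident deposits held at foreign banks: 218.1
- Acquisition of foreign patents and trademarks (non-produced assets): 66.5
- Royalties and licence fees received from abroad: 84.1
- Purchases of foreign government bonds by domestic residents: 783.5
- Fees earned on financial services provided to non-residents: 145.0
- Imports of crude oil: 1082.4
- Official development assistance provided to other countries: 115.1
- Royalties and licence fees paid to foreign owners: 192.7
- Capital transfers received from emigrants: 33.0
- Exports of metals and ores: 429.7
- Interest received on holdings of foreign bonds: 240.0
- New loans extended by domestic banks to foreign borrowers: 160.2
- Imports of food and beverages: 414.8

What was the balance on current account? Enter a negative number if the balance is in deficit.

-638.7

Goods: -414.8 + 482.5 - 1082.4 + 429.7 = -585.0
Services: -215.0 + 84.1 - 192.7 + 145.0 = -178.6
Primary income: 240.0
Secondary income: -115.1
Current account = (-585.0) + (-178.6) + 240.0 + (-115.1) = -638.7
(Excluded from the current account — financial account: increase in resident deposits held at foreign banks 218.1, purchases of foreign government bonds by domestic residents 783.5, new loans extended by domestic banks to foreign borrowers 160.2; capital account: acquisition of foreign patents and trademarks (non-produced assets) 66.5, capital transfers received from emigrants 33.0.)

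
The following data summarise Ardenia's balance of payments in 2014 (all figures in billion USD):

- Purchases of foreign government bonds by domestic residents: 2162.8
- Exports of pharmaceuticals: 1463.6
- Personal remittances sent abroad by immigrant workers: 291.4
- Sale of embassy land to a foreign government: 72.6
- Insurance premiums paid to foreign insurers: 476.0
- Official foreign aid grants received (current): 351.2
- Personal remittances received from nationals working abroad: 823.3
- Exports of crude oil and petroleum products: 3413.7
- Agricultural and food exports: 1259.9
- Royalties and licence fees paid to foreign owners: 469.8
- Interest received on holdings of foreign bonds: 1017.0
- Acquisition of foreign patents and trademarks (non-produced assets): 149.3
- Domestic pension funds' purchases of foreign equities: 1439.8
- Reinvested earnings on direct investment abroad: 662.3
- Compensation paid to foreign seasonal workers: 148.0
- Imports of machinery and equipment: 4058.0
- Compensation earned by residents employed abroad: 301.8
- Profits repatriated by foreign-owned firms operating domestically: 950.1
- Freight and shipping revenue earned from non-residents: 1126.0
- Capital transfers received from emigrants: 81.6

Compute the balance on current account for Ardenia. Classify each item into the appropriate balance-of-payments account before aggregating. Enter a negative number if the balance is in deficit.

4025.5

Goods: 1463.6 + 1259.9 - 4058.0 + 3413.7 = 2079.2
Services: 1126.0 - 476.0 - 469.8 = 180.2
Primary income: -148.0 + 1017.0 + 662.3 + 301.8 - 950.1 = 883.0
Secondary income: -291.4 + 351.2 + 823.3 = 883.1
Current account = 2079.2 + 180.2 + 883.0 + 883.1 = 4025.5
(Excluded from the current account — financial account: purchases of foreign government bonds by domestic residents 2162.8, domestic pension funds' purchases of foreign equities 1439.8; capital account: sale of embassy land to a foreign government 72.6, acquisition of foreign patents and trademarks (non-produced assets) 149.3, capital transfers received from emigrants 81.6.)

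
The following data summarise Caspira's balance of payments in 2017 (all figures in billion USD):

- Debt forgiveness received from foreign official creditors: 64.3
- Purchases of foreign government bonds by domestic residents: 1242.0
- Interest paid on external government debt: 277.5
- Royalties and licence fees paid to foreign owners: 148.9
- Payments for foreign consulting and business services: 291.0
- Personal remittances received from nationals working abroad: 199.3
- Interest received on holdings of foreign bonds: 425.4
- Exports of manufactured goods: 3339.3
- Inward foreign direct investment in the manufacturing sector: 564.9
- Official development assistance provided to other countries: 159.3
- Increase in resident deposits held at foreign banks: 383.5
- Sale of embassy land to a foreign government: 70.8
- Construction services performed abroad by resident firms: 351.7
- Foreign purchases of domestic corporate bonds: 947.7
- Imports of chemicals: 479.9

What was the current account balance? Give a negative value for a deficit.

Goods: -479.9 + 3339.3 = 2859.4
Services: 351.7 - 291.0 - 148.9 = -88.2
Primary income: -277.5 + 425.4 = 147.9
Secondary income: 199.3 - 159.3 = 40.0
Current account = 2859.4 + (-88.2) + 147.9 + 40.0 = 2959.1
(Excluded from the current account — capital account: debt forgiveness received from foreign official creditors 64.3, sale of embassy land to a foreign government 70.8; financial account: purchases of foreign government bonds by domestic residents 1242.0, inward foreign direct investment in the manufacturing sector 564.9, increase in resident deposits held at foreign banks 383.5, foreign purchases of domestic corporate bonds 947.7.)

2959.1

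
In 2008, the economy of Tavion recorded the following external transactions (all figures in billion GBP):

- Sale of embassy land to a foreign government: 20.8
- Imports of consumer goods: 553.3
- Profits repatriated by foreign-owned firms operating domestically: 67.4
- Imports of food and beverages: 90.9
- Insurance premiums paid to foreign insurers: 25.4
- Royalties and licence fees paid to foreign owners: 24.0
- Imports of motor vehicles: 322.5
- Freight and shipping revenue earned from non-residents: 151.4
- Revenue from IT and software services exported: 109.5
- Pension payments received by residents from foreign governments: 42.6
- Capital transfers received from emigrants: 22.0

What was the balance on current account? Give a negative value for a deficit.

-780.0

Goods: -553.3 - 322.5 - 90.9 = -966.7
Services: 109.5 - 24.0 - 25.4 + 151.4 = 211.5
Primary income: -67.4
Secondary income: 42.6
Current account = (-966.7) + 211.5 + (-67.4) + 42.6 = -780.0
(Excluded from the current account — capital account: sale of embassy land to a foreign government 20.8, capital transfers received from emigrants 22.0.)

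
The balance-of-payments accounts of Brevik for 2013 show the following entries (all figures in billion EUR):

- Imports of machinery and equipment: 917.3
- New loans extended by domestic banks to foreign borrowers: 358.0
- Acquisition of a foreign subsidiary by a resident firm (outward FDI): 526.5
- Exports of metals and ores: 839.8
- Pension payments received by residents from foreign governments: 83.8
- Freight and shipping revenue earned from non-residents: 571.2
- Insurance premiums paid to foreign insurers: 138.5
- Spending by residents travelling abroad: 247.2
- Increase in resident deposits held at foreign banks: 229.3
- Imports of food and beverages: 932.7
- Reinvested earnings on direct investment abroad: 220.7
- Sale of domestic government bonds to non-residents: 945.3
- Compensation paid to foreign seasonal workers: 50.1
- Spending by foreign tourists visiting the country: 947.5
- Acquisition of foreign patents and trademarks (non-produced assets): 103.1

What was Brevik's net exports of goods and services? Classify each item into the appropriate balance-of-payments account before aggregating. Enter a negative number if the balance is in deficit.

122.8

Goods: -932.7 + 839.8 - 917.3 = -1010.2
Services: -247.2 + 571.2 + 947.5 - 138.5 = 1133.0
Trade balance = -1010.2 + 1133.0 = 122.8
(Excluded from the trade balance — financial account: new loans extended by domestic banks to foreign borrowers 358.0, acquisition of a foreign subsidiary by a resident firm (outward FDI) 526.5, increase in resident deposits held at foreign banks 229.3, sale of domestic government bonds to non-residents 945.3; secondary income: pension payments received by residents from foreign governments 83.8; primary income: reinvested earnings on direct investment abroad 220.7, compensation paid to foreign seasonal workers 50.1; capital account: acquisition of foreign patents and trademarks (non-produced assets) 103.1.)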